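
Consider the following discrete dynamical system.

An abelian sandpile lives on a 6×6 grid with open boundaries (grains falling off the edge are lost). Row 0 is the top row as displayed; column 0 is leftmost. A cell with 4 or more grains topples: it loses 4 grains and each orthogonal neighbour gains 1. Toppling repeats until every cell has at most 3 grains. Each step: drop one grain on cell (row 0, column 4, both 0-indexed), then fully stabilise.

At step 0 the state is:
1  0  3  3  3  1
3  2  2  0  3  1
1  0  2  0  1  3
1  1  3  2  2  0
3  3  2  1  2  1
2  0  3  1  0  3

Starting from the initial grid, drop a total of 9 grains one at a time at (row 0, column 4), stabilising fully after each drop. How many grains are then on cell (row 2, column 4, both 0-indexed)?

2

0) 1  0  3  3  3  1
3  2  2  0  3  1
1  0  2  0  1  3
1  1  3  2  2  0
3  3  2  1  2  1
2  0  3  1  0  3
1) 1  1  0  1  2  2
3  2  3  2  0  2
1  0  2  0  2  3
1  1  3  2  2  0
3  3  2  1  2  1
2  0  3  1  0  3
2) 1  1  0  1  3  2
3  2  3  2  0  2
1  0  2  0  2  3
1  1  3  2  2  0
3  3  2  1  2  1
2  0  3  1  0  3
3) 1  1  0  2  0  3
3  2  3  2  1  2
1  0  2  0  2  3
1  1  3  2  2  0
3  3  2  1  2  1
2  0  3  1  0  3
4) 1  1  0  2  1  3
3  2  3  2  1  2
1  0  2  0  2  3
1  1  3  2  2  0
3  3  2  1  2  1
2  0  3  1  0  3
5) 1  1  0  2  2  3
3  2  3  2  1  2
1  0  2  0  2  3
1  1  3  2  2  0
3  3  2  1  2  1
2  0  3  1  0  3
6) 1  1  0  2  3  3
3  2  3  2  1  2
1  0  2  0  2  3
1  1  3  2  2  0
3  3  2  1  2  1
2  0  3  1  0  3
7) 1  1  0  3  1  0
3  2  3  2  2  3
1  0  2  0  2  3
1  1  3  2  2  0
3  3  2  1  2  1
2  0  3  1  0  3
8) 1  1  0  3  2  0
3  2  3  2  2  3
1  0  2  0  2  3
1  1  3  2  2  0
3  3  2  1  2  1
2  0  3  1  0  3
9) 1  1  0  3  3  0
3  2  3  2  2  3
1  0  2  0  2  3
1  1  3  2  2  0
3  3  2  1  2  1
2  0  3  1  0  3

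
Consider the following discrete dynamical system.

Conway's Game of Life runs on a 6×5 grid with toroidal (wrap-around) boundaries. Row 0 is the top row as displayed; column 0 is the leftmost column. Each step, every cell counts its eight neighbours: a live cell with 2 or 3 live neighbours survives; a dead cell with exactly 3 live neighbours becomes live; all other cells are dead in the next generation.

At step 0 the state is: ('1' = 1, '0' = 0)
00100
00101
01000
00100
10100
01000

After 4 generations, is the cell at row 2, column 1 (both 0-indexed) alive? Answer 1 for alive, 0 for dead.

0

[0] 00100
00101
01000
00100
10100
01000
[1] 01110
01110
01110
00100
00100
01100
[2] 10000
10001
00000
00000
00110
00000
[3] 10001
10001
00000
00000
00000
00000
[4] 10001
10001
00000
00000
00000
00000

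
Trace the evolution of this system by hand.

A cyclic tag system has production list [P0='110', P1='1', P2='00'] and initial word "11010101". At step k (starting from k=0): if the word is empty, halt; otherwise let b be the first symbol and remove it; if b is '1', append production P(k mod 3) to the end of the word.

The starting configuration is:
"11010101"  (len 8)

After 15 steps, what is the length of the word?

14

0) "11010101"  (len 8)
1) "1010101110"  (len 10)
2) "0101011101"  (len 10)
3) "101011101"  (len 9)
4) "01011101110"  (len 11)
5) "1011101110"  (len 10)
6) "01110111000"  (len 11)
7) "1110111000"  (len 10)
8) "1101110001"  (len 10)
9) "10111000100"  (len 11)
10) "0111000100110"  (len 13)
11) "111000100110"  (len 12)
12) "1100010011000"  (len 13)
13) "100010011000110"  (len 15)
14) "000100110001101"  (len 15)
15) "00100110001101"  (len 14)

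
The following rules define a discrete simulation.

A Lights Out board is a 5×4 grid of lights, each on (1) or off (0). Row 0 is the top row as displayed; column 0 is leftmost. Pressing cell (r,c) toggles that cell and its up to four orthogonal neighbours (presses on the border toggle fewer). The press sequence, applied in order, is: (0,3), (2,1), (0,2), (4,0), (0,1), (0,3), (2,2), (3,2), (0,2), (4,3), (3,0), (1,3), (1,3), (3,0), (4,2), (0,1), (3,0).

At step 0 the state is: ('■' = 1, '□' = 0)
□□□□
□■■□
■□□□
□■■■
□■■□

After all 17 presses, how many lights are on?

5

gen 0: □□□□
□■■□
■□□□
□■■■
□■■□
gen 1: □□■■
□■■■
■□□□
□■■■
□■■□
gen 2: □□■■
□□■■
□■■□
□□■■
□■■□
gen 3: □■□□
□□□■
□■■□
□□■■
□■■□
gen 4: □■□□
□□□■
□■■□
■□■■
■□■□
gen 5: ■□■□
□■□■
□■■□
■□■■
■□■□
gen 6: ■□□■
□■□□
□■■□
■□■■
■□■□
gen 7: ■□□■
□■■□
□□□■
■□□■
■□■□
gen 8: ■□□■
□■■□
□□■■
■■■□
■□□□
gen 9: ■■■□
□■□□
□□■■
■■■□
■□□□
gen 10: ■■■□
□■□□
□□■■
■■■■
■□■■
gen 11: ■■■□
□■□□
■□■■
□□■■
□□■■
gen 12: ■■■■
□■■■
■□■□
□□■■
□□■■
gen 13: ■■■□
□■□□
■□■■
□□■■
□□■■
gen 14: ■■■□
□■□□
□□■■
■■■■
■□■■
gen 15: ■■■□
□■□□
□□■■
■■□■
■■□□
gen 16: □□□□
□□□□
□□■■
■■□■
■■□□
gen 17: □□□□
□□□□
■□■■
□□□■
□■□□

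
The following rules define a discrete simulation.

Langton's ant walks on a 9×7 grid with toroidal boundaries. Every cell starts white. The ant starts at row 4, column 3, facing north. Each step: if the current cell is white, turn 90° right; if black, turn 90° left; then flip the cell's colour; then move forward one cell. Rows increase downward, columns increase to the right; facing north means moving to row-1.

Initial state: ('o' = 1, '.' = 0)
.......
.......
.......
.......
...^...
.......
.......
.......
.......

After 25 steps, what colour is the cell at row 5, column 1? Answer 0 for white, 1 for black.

step 0: .......
.......
.......
.......
...^...
.......
.......
.......
.......
step 1: .......
.......
.......
.......
...o>..
.......
.......
.......
.......
step 2: .......
.......
.......
.......
...oo..
....v..
.......
.......
.......
step 3: .......
.......
.......
.......
...oo..
...<o..
.......
.......
.......
step 4: .......
.......
.......
.......
...^o..
...oo..
.......
.......
.......
step 5: .......
.......
.......
.......
..<.o..
...oo..
.......
.......
.......
step 6: .......
.......
.......
..^....
..o.o..
...oo..
.......
.......
.......
step 7: .......
.......
.......
..o>...
..o.o..
...oo..
.......
.......
.......
step 8: .......
.......
.......
..oo...
..ovo..
...oo..
.......
.......
.......
step 9: .......
.......
.......
..oo...
..<oo..
...oo..
.......
.......
.......
step 10: .......
.......
.......
..oo...
...oo..
..voo..
.......
.......
.......
step 11: .......
.......
.......
..oo...
...oo..
.<ooo..
.......
.......
.......
step 12: .......
.......
.......
..oo...
.^.oo..
.oooo..
.......
.......
.......
step 13: .......
.......
.......
..oo...
.o>oo..
.oooo..
.......
.......
.......
step 14: .......
.......
.......
..oo...
.oooo..
.ovoo..
.......
.......
.......
step 15: .......
.......
.......
..oo...
.oooo..
.o.>o..
.......
.......
.......
step 16: .......
.......
.......
..oo...
.oo^o..
.o..o..
.......
.......
.......
step 17: .......
.......
.......
..oo...
.o<.o..
.o..o..
.......
.......
.......
step 18: .......
.......
.......
..oo...
.o..o..
.ov.o..
.......
.......
.......
step 19: .......
.......
.......
..oo...
.o..o..
.<o.o..
.......
.......
.......
step 20: .......
.......
.......
..oo...
.o..o..
..o.o..
.v.....
.......
.......
step 21: .......
.......
.......
..oo...
.o..o..
..o.o..
<o.....
.......
.......
step 22: .......
.......
.......
..oo...
.o..o..
^.o.o..
oo.....
.......
.......
step 23: .......
.......
.......
..oo...
.o..o..
o>o.o..
oo.....
.......
.......
step 24: .......
.......
.......
..oo...
.o..o..
ooo.o..
ov.....
.......
.......
step 25: .......
.......
.......
..oo...
.o..o..
ooo.o..
o.>....
.......
.......

1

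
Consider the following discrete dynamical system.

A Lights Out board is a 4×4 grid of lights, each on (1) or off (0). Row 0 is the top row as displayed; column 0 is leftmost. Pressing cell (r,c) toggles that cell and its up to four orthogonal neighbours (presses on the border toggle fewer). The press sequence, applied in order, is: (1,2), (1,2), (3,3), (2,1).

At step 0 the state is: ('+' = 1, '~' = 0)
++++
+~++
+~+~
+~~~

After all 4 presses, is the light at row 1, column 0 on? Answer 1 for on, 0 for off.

1

t=0: ++++
+~++
+~+~
+~~~
t=1: ++~+
++~~
+~~~
+~~~
t=2: ++++
+~++
+~+~
+~~~
t=3: ++++
+~++
+~++
+~++
t=4: ++++
++++
~+~+
++++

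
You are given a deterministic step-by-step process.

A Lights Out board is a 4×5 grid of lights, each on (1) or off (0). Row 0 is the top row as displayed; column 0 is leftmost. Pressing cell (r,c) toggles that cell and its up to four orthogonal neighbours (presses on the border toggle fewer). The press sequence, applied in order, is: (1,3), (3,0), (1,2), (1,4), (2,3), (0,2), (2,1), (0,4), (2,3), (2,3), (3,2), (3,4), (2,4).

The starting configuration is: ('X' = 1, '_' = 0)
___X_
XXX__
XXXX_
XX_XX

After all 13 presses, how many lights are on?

k=0  ___X_
XXX__
XXXX_
XX_XX
k=1  _____
XX_XX
XXX__
XX_XX
k=2  _____
XX_XX
_XX__
___XX
k=3  __X__
X_X_X
_X___
___XX
k=4  __X_X
X_XX_
_X__X
___XX
k=5  __X_X
X_X__
_XXX_
____X
k=6  _X_XX
X____
_XXX_
____X
k=7  _X_XX
XX___
X__X_
_X__X
k=8  _X___
XX__X
X__X_
_X__X
k=9  _X___
XX_XX
X_X_X
_X_XX
k=10  _X___
XX__X
X__X_
_X__X
k=11  _X___
XX__X
X_XX_
__XXX
k=12  _X___
XX__X
X_XXX
__X__
k=13  _X___
XX___
X_X__
__X_X

7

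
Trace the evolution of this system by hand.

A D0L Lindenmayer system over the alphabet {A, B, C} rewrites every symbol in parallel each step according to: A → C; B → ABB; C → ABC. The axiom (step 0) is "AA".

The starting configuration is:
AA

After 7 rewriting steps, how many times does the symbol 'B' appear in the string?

k=0  AA
k=1  CC
k=2  ABCABC
k=3  CABBABCCABBABC
k=4  ABCCABBABBCABBABCABCCABBABBCABBABC
k=5  CABBABCABCCABBABBCABBABBABCCABBABBCABBABCCABBABCABCCABBABBCABBABBABCCABBABBCABBABC
k=6  ABCCABBABBCABBABCCABBABCABCCABBABBCABBABBABCCABBABBCABBABB…ABCCABBABBCABBABBCABBABCABCCABBABBCABBABBABCCABBABBCABBABC  (len 198)
k=7  CABBABCABCCABBABBCABBABBABCCABBABBCABBABCABCCABBABBCABBABC…ABCCABBABBCABBABBCABBABCABCCABBABBCABBABBABCCABBABBCABBABC  (len 478)

238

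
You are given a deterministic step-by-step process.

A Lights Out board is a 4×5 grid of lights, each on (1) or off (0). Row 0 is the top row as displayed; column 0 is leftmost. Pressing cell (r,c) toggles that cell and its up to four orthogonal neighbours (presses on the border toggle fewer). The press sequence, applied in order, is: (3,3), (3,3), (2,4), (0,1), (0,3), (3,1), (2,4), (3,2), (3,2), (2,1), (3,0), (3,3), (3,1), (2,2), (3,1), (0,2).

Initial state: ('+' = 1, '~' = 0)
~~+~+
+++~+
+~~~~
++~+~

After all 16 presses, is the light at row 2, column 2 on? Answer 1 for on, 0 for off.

step 0: ~~+~+
+++~+
+~~~~
++~+~
step 1: ~~+~+
+++~+
+~~+~
+++~+
step 2: ~~+~+
+++~+
+~~~~
++~+~
step 3: ~~+~+
+++~~
+~~++
++~++
step 4: ++~~+
+~+~~
+~~++
++~++
step 5: ++++~
+~++~
+~~++
++~++
step 6: ++++~
+~++~
++~++
~~+++
step 7: ++++~
+~+++
++~~~
~~++~
step 8: ++++~
+~+++
+++~~
~+~~~
step 9: ++++~
+~+++
++~~~
~~++~
step 10: ++++~
+++++
~~+~~
~+++~
step 11: ++++~
+++++
+~+~~
+~++~
step 12: ++++~
+++++
+~++~
+~~~+
step 13: ++++~
+++++
++++~
~++~+
step 14: ++++~
++~++
+~~~~
~+~~+
step 15: ++++~
++~++
++~~~
+~+~+
step 16: +~~~~
+++++
++~~~
+~+~+

0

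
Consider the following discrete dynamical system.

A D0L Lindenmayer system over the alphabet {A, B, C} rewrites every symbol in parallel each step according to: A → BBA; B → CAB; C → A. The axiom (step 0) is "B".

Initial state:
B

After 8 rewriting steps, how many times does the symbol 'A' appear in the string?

0) B
1) CAB
2) ABBACAB
3) BBACABCABBBAABBACAB
4) CABCABBBAABBACABABBACABCABCABBBABBACABCABBBAABBACAB
5) ABBACABABBACABCABCABBBABBACABCABBBAABBACABBBACABCABBBAABBA…BCABBBACABCABBBAABBACABABBACABCABCABBBABBACABCABBBAABBACAB  (len 135)
6) BBACABCABBBAABBACABBBACABCABBBAABBACABABBACABABBACABCABCAB…BCABBBACABCABBBAABBACABABBACABCABCABBBABBACABCABBBAABBACAB  (len 359)
7) CABCABBBAABBACABABBACABCABCABBBABBACABCABBBAABBACABCABCABB…BCABBBACABCABBBAABBACABABBACABCABCABBBABBACABCABBBAABBACAB  (len 955)
8) ABBACABABBACABCABCABBBABBACABCABBBAABBACABBBACABCABBBAABBA…BCABBBACABCABBBAABBACABABBACABCABCABBBABBACABCABBBAABBACAB  (len 2539)

955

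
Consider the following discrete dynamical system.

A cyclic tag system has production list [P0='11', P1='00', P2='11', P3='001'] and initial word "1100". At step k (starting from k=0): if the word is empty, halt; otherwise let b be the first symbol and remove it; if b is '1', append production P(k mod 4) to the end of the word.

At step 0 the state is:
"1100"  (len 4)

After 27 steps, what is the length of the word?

5

k=0  "1100"  (len 4)
k=1  "10011"  (len 5)
k=2  "001100"  (len 6)
k=3  "01100"  (len 5)
k=4  "1100"  (len 4)
k=5  "10011"  (len 5)
k=6  "001100"  (len 6)
k=7  "01100"  (len 5)
k=8  "1100"  (len 4)
k=9  "10011"  (len 5)
k=10  "001100"  (len 6)
k=11  "01100"  (len 5)
k=12  "1100"  (len 4)
k=13  "10011"  (len 5)
k=14  "001100"  (len 6)
k=15  "01100"  (len 5)
k=16  "1100"  (len 4)
k=17  "10011"  (len 5)
k=18  "001100"  (len 6)
k=19  "01100"  (len 5)
k=20  "1100"  (len 4)
k=21  "10011"  (len 5)
k=22  "001100"  (len 6)
k=23  "01100"  (len 5)
k=24  "1100"  (len 4)
k=25  "10011"  (len 5)
k=26  "001100"  (len 6)
k=27  "01100"  (len 5)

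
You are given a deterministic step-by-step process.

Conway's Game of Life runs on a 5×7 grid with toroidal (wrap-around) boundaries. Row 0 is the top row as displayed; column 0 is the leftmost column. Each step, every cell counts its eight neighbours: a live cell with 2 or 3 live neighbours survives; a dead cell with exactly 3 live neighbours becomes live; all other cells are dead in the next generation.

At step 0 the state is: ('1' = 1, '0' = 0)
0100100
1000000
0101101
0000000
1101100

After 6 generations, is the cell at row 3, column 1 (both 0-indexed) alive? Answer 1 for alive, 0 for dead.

[0] 0100100
1000000
0101101
0000000
1101100
[1] 0111100
1111110
1000000
0100010
1111100
[2] 0000001
1000011
1001010
0001101
1000010
[3] 0000000
1000110
1001000
1001000
1000110
[4] 0000000
0000101
1101000
1101000
0000101
[5] 0000000
1000000
0101101
0101101
1000000
[6] 0000000
1000000
0101101
0101101
1000000

1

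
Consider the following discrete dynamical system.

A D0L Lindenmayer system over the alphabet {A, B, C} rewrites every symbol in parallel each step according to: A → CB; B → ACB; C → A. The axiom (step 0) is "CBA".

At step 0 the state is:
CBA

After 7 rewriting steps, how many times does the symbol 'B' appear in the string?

128

k=0  CBA
k=1  AACBCB
k=2  CBCBAACBAACB
k=3  AACBAACBCBCBAACBCBCBAACB
k=4  CBCBAACBCBCBAACBAACBAACBCBCBAACBAACBAACBCBCBAACB
k=5  AACBAACBCBCBAACBAACBAACBCBCBAACBCBCBAACBCBCBAACBAACBAACBCBCBAACBCBCBAACBCBCBAACBAACBAACBCBCBAACB
k=6  CBCBAACBCBCBAACBAACBAACBCBCBAACBCBCBAACBCBCBAACBAACBAACBCB…CBCBCBAACBAACBAACBCBCBAACBCBCBAACBCBCBAACBAACBAACBCBCBAACB  (len 192)
k=7  AACBAACBCBCBAACBAACBAACBCBCBAACBCBCBAACBCBCBAACBAACBAACBCB…CBCBCBAACBAACBAACBCBCBAACBCBCBAACBCBCBAACBAACBAACBCBCBAACB  (len 384)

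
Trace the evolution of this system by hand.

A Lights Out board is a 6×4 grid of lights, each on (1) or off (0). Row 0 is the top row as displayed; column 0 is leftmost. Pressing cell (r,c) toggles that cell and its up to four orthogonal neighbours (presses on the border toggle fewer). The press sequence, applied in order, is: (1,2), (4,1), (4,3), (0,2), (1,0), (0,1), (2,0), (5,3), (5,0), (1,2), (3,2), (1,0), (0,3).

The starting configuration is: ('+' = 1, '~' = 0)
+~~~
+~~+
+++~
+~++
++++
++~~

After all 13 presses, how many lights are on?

8

gen 0: +~~~
+~~+
+++~
+~++
++++
++~~
gen 1: +~+~
+++~
++~~
+~++
++++
++~~
gen 2: +~+~
+++~
++~~
++++
~~~+
+~~~
gen 3: +~+~
+++~
++~~
+++~
~~+~
+~~+
gen 4: ++~+
++~~
++~~
+++~
~~+~
+~~+
gen 5: ~+~+
~~~~
~+~~
+++~
~~+~
+~~+
gen 6: +~++
~+~~
~+~~
+++~
~~+~
+~~+
gen 7: +~++
++~~
+~~~
~++~
~~+~
+~~+
gen 8: +~++
++~~
+~~~
~++~
~~++
+~+~
gen 9: +~++
++~~
+~~~
~++~
+~++
~++~
gen 10: +~~+
+~++
+~+~
~++~
+~++
~++~
gen 11: +~~+
+~++
+~~~
~~~+
+~~+
~++~
gen 12: ~~~+
~+++
~~~~
~~~+
+~~+
~++~
gen 13: ~~+~
~++~
~~~~
~~~+
+~~+
~++~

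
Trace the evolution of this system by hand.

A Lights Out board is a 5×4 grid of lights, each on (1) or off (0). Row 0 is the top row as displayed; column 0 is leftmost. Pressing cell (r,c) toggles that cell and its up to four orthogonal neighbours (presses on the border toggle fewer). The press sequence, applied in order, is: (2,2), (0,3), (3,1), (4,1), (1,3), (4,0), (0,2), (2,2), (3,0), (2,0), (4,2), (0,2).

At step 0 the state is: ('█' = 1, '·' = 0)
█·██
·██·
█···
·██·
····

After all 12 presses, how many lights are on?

step 0: █·██
·██·
█···
·██·
····
step 1: █·██
·█··
████
·█··
····
step 2: █···
·█·█
████
·█··
····
step 3: █···
·█·█
█·██
█·█·
·█··
step 4: █···
·█·█
█·██
███·
█·█·
step 5: █··█
·██·
█·█·
███·
█·█·
step 6: █··█
·██·
█·█·
·██·
·██·
step 7: ███·
·█··
█·█·
·██·
·██·
step 8: ███·
·██·
██·█
·█··
·██·
step 9: ███·
·██·
·█·█
█···
███·
step 10: ███·
███·
█··█
····
███·
step 11: ███·
███·
█··█
··█·
█··█
step 12: █··█
██··
█··█
··█·
█··█

9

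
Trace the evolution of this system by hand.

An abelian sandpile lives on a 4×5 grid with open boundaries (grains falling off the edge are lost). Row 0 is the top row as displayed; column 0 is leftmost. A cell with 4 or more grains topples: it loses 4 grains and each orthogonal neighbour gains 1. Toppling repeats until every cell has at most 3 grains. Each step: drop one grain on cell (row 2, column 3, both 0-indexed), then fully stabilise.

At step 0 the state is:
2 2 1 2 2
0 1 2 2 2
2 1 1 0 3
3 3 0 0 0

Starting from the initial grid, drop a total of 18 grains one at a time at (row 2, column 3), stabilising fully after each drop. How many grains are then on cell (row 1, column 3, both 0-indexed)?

3

t=0: 2 2 1 2 2
0 1 2 2 2
2 1 1 0 3
3 3 0 0 0
t=1: 2 2 1 2 2
0 1 2 2 2
2 1 1 1 3
3 3 0 0 0
t=2: 2 2 1 2 2
0 1 2 2 2
2 1 1 2 3
3 3 0 0 0
t=3: 2 2 1 2 2
0 1 2 2 2
2 1 1 3 3
3 3 0 0 0
t=4: 2 2 1 2 2
0 1 2 3 3
2 1 2 1 0
3 3 0 1 1
t=5: 2 2 1 2 2
0 1 2 3 3
2 1 2 2 0
3 3 0 1 1
t=6: 2 2 1 2 2
0 1 2 3 3
2 1 2 3 0
3 3 0 1 1
t=7: 2 2 1 3 3
0 1 3 1 0
2 1 3 1 2
3 3 0 2 1
t=8: 2 2 1 3 3
0 1 3 1 0
2 1 3 2 2
3 3 0 2 1
t=9: 2 2 1 3 3
0 1 3 1 0
2 1 3 3 2
3 3 0 2 1
t=10: 2 2 2 3 3
0 2 0 3 0
2 2 1 1 3
3 3 1 3 1
t=11: 2 2 2 3 3
0 2 0 3 0
2 2 1 2 3
3 3 1 3 1
t=12: 2 2 2 3 3
0 2 0 3 0
2 2 1 3 3
3 3 1 3 1
t=13: 2 2 3 1 0
0 2 1 1 3
2 2 2 3 0
3 3 2 0 3
t=14: 2 2 3 1 0
0 2 1 2 3
2 2 3 0 1
3 3 2 1 3
t=15: 2 2 3 1 0
0 2 1 2 3
2 2 3 1 1
3 3 2 1 3
t=16: 2 2 3 1 0
0 2 1 2 3
2 2 3 2 1
3 3 2 1 3
t=17: 2 2 3 1 0
0 2 1 2 3
2 2 3 3 1
3 3 2 1 3
t=18: 2 2 3 1 0
0 2 2 3 3
2 3 0 1 2
3 3 3 2 3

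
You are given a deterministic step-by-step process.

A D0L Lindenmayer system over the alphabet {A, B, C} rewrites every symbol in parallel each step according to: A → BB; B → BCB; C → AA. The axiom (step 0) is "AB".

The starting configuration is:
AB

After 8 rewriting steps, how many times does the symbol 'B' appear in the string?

2496

[0] AB
[1] BBBCB
[2] BCBBCBBCBAABCB
[3] BCBAABCBBCBAABCBBCBAABCBBBBBBCBAABCB
[4] BCBAABCBBBBBBCBAABCBBCBAABCBBBBBBCBAABCBBCBAABCBBBBBBCBAABCBBCBBCBBCBBCBBCBAABCBBBBBBCBAABCB
[5] BCBAABCBBBBBBCBAABCBBCBBCBBCBBCBBCBAABCBBBBBBCBAABCBBCBAAB…BAABCBBCBAABCBBBBBBCBAABCBBCBBCBBCBBCBBCBAABCBBBBBBCBAABCB  (len 240)
[6] BCBAABCBBBBBBCBAABCBBCBBCBBCBBCBBCBAABCBBBBBBCBAABCBBCBAAB…BAABCBBCBAABCBBBBBBCBAABCBBCBBCBBCBBCBBCBAABCBBBBBBCBAABCB  (len 624)
[7] BCBAABCBBBBBBCBAABCBBCBBCBBCBBCBBCBAABCBBBBBBCBAABCBBCBAAB…BAABCBBCBAABCBBBBBBCBAABCBBCBBCBBCBBCBBCBAABCBBBBBBCBAABCB  (len 1616)
[8] BCBAABCBBBBBBCBAABCBBCBBCBBCBBCBBCBAABCBBBBBBCBAABCBBCBAAB…BAABCBBCBAABCBBBBBBCBAABCBBCBBCBBCBBCBBCBAABCBBBBBBCBAABCB  (len 4192)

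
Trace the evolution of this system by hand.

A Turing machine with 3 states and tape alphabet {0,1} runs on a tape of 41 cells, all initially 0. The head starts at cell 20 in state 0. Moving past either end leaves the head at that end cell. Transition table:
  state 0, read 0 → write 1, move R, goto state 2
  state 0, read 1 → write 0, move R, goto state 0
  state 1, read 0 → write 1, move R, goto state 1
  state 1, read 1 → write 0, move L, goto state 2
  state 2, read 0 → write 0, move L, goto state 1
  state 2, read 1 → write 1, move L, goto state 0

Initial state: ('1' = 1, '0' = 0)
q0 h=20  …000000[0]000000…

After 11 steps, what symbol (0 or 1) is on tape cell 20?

1

step 0: q0 h=20  …000000[0]000000…
step 1: q2 h=21  …000001[0]000000…
step 2: q1 h=20  …000000[1]000000…
step 3: q2 h=19  …000000[0]000000…
step 4: q1 h=18  …000000[0]000000…
step 5: q1 h=19  …000001[0]000000…
step 6: q1 h=20  …000011[0]000000…
step 7: q1 h=21  …000111[0]000000…
step 8: q1 h=22  …001111[0]000000…
step 9: q1 h=23  …011111[0]000000…
step 10: q1 h=24  …111111[0]000000…
step 11: q1 h=25  …111111[0]000000…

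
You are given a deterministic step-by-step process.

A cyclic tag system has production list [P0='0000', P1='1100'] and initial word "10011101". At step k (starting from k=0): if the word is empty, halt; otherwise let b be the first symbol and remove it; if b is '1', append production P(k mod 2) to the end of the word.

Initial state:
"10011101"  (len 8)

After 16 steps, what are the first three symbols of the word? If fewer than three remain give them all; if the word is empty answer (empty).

gen 0: "10011101"  (len 8)
gen 1: "00111010000"  (len 11)
gen 2: "0111010000"  (len 10)
gen 3: "111010000"  (len 9)
gen 4: "110100001100"  (len 12)
gen 5: "101000011000000"  (len 15)
gen 6: "010000110000001100"  (len 18)
gen 7: "10000110000001100"  (len 17)
gen 8: "00001100000011001100"  (len 20)
gen 9: "0001100000011001100"  (len 19)
gen 10: "001100000011001100"  (len 18)
gen 11: "01100000011001100"  (len 17)
gen 12: "1100000011001100"  (len 16)
gen 13: "1000000110011000000"  (len 19)
gen 14: "0000001100110000001100"  (len 22)
gen 15: "000001100110000001100"  (len 21)
gen 16: "00001100110000001100"  (len 20)

000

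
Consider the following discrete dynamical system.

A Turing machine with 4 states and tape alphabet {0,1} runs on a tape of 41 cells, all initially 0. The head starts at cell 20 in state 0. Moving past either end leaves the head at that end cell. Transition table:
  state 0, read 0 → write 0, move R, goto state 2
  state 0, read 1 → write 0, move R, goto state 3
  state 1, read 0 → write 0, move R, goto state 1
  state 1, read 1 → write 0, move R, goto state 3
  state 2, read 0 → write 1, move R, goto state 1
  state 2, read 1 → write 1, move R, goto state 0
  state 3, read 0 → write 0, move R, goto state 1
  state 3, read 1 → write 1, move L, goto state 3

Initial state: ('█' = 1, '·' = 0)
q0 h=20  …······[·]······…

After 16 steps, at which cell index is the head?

36

gen 0: q0 h=20  …······[·]······…
gen 1: q2 h=21  …······[·]······…
gen 2: q1 h=22  …·····█[·]······…
gen 3: q1 h=23  …····█·[·]······…
gen 4: q1 h=24  …···█··[·]······…
gen 5: q1 h=25  …··█···[·]······…
gen 6: q1 h=26  …·█····[·]······…
gen 7: q1 h=27  …█·····[·]······…
gen 8: q1 h=28  …······[·]······…
gen 9: q1 h=29  …······[·]······…
gen 10: q1 h=30  …······[·]······…
gen 11: q1 h=31  …······[·]······…
gen 12: q1 h=32  …······[·]······…
gen 13: q1 h=33  …······[·]······…
gen 14: q1 h=34  …······[·]······|
gen 15: q1 h=35  …······[·]·····|
gen 16: q1 h=36  …······[·]····|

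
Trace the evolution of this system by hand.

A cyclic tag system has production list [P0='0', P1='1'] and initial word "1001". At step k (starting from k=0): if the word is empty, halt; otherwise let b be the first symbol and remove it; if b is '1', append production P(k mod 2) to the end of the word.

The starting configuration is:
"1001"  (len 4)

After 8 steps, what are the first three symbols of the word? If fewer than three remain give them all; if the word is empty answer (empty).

[0] "1001"  (len 4)
[1] "0010"  (len 4)
[2] "010"  (len 3)
[3] "10"  (len 2)
[4] "01"  (len 2)
[5] "1"  (len 1)
[6] "1"  (len 1)
[7] "0"  (len 1)
[8] (halted — word empty)

(empty)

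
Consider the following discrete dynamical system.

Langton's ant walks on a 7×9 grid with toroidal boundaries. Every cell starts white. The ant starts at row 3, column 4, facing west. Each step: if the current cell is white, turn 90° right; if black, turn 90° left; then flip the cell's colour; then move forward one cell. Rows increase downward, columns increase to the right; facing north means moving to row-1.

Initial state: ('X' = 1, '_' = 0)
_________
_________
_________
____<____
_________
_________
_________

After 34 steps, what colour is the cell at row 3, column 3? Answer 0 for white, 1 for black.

step 0: _________
_________
_________
____<____
_________
_________
_________
step 1: _________
_________
____^____
____X____
_________
_________
_________
step 2: _________
_________
____X>___
____X____
_________
_________
_________
step 3: _________
_________
____XX___
____Xv___
_________
_________
_________
step 4: _________
_________
____XX___
____<X___
_________
_________
_________
step 5: _________
_________
____XX___
_____X___
____v____
_________
_________
step 6: _________
_________
____XX___
_____X___
___<X____
_________
_________
step 7: _________
_________
____XX___
___^_X___
___XX____
_________
_________
step 8: _________
_________
____XX___
___X>X___
___XX____
_________
_________
step 9: _________
_________
____XX___
___XXX___
___Xv____
_________
_________
step 10: _________
_________
____XX___
___XXX___
___X_>___
_________
_________
step 11: _________
_________
____XX___
___XXX___
___X_X___
_____v___
_________
step 12: _________
_________
____XX___
___XXX___
___X_X___
____<X___
_________
step 13: _________
_________
____XX___
___XXX___
___X^X___
____XX___
_________
step 14: _________
_________
____XX___
___XXX___
___XX>___
____XX___
_________
step 15: _________
_________
____XX___
___XX^___
___XX____
____XX___
_________
step 16: _________
_________
____XX___
___X<____
___XX____
____XX___
_________
step 17: _________
_________
____XX___
___X_____
___Xv____
____XX___
_________
step 18: _________
_________
____XX___
___X_____
___X_>___
____XX___
_________
step 19: _________
_________
____XX___
___X_____
___X_X___
____Xv___
_________
step 20: _________
_________
____XX___
___X_____
___X_X___
____X_>__
_________
step 21: _________
_________
____XX___
___X_____
___X_X___
____X_X__
______v__
step 22: _________
_________
____XX___
___X_____
___X_X___
____X_X__
_____<X__
step 23: _________
_________
____XX___
___X_____
___X_X___
____X^X__
_____XX__
step 24: _________
_________
____XX___
___X_____
___X_X___
____XX>__
_____XX__
step 25: _________
_________
____XX___
___X_____
___X_X^__
____XX___
_____XX__
step 26: _________
_________
____XX___
___X_____
___X_XX>_
____XX___
_____XX__
step 27: _________
_________
____XX___
___X_____
___X_XXX_
____XX_v_
_____XX__
step 28: _________
_________
____XX___
___X_____
___X_XXX_
____XX<X_
_____XX__
step 29: _________
_________
____XX___
___X_____
___X_X^X_
____XXXX_
_____XX__
step 30: _________
_________
____XX___
___X_____
___X_<_X_
____XXXX_
_____XX__
step 31: _________
_________
____XX___
___X_____
___X___X_
____XvXX_
_____XX__
step 32: _________
_________
____XX___
___X_____
___X___X_
____X_>X_
_____XX__
step 33: _________
_________
____XX___
___X_____
___X__^X_
____X__X_
_____XX__
step 34: _________
_________
____XX___
___X_____
___X__X>_
____X__X_
_____XX__

1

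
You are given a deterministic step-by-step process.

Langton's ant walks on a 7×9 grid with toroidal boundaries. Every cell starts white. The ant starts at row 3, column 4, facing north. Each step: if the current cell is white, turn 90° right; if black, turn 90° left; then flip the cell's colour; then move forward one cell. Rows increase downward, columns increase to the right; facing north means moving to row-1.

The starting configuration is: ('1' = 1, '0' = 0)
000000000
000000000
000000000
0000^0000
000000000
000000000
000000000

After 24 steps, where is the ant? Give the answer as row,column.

0) 000000000
000000000
000000000
0000^0000
000000000
000000000
000000000
1) 000000000
000000000
000000000
00001>000
000000000
000000000
000000000
2) 000000000
000000000
000000000
000011000
00000v000
000000000
000000000
3) 000000000
000000000
000000000
000011000
0000<1000
000000000
000000000
4) 000000000
000000000
000000000
0000^1000
000011000
000000000
000000000
5) 000000000
000000000
000000000
000<01000
000011000
000000000
000000000
6) 000000000
000000000
000^00000
000101000
000011000
000000000
000000000
7) 000000000
000000000
0001>0000
000101000
000011000
000000000
000000000
8) 000000000
000000000
000110000
0001v1000
000011000
000000000
000000000
9) 000000000
000000000
000110000
000<11000
000011000
000000000
000000000
10) 000000000
000000000
000110000
000011000
000v11000
000000000
000000000
11) 000000000
000000000
000110000
000011000
00<111000
000000000
000000000
12) 000000000
000000000
000110000
00^011000
001111000
000000000
000000000
13) 000000000
000000000
000110000
001>11000
001111000
000000000
000000000
14) 000000000
000000000
000110000
001111000
001v11000
000000000
000000000
15) 000000000
000000000
000110000
001111000
0010>1000
000000000
000000000
16) 000000000
000000000
000110000
0011^1000
001001000
000000000
000000000
17) 000000000
000000000
000110000
001<01000
001001000
000000000
000000000
18) 000000000
000000000
000110000
001001000
001v01000
000000000
000000000
19) 000000000
000000000
000110000
001001000
00<101000
000000000
000000000
20) 000000000
000000000
000110000
001001000
000101000
00v000000
000000000
21) 000000000
000000000
000110000
001001000
000101000
0<1000000
000000000
22) 000000000
000000000
000110000
001001000
0^0101000
011000000
000000000
23) 000000000
000000000
000110000
001001000
01>101000
011000000
000000000
24) 000000000
000000000
000110000
001001000
011101000
01v000000
000000000

5,2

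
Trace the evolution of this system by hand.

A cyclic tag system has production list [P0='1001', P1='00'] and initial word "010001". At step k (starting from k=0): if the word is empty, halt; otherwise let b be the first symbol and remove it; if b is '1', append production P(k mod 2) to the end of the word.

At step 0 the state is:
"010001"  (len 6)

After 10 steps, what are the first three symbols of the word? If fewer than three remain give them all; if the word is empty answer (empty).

(empty)

k=0  "010001"  (len 6)
k=1  "10001"  (len 5)
k=2  "000100"  (len 6)
k=3  "00100"  (len 5)
k=4  "0100"  (len 4)
k=5  "100"  (len 3)
k=6  "0000"  (len 4)
k=7  "000"  (len 3)
k=8  "00"  (len 2)
k=9  "0"  (len 1)
k=10  (halted — word empty)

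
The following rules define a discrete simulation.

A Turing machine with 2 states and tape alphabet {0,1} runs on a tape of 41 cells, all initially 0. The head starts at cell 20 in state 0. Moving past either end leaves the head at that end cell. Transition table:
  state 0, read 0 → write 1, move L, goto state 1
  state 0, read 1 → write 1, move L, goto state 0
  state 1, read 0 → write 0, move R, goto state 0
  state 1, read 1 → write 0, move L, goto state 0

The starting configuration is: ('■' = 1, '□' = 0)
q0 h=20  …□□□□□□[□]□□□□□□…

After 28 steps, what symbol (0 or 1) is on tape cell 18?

k=0  q0 h=20  …□□□□□□[□]□□□□□□…
k=1  q1 h=19  …□□□□□□[□]■□□□□□…
k=2  q0 h=20  …□□□□□□[■]□□□□□□…
k=3  q0 h=19  …□□□□□□[□]■□□□□□…
k=4  q1 h=18  …□□□□□□[□]■■□□□□…
k=5  q0 h=19  …□□□□□□[■]■□□□□□…
k=6  q0 h=18  …□□□□□□[□]■■□□□□…
k=7  q1 h=17  …□□□□□□[□]■■■□□□…
k=8  q0 h=18  …□□□□□□[■]■■□□□□…
k=9  q0 h=17  …□□□□□□[□]■■■□□□…
k=10  q1 h=16  …□□□□□□[□]■■■■□□…
k=11  q0 h=17  …□□□□□□[■]■■■□□□…
k=12  q0 h=16  …□□□□□□[□]■■■■□□…
k=13  q1 h=15  …□□□□□□[□]■■■■■□…
k=14  q0 h=16  …□□□□□□[■]■■■■□□…
k=15  q0 h=15  …□□□□□□[□]■■■■■□…
k=16  q1 h=14  …□□□□□□[□]■■■■■■…
k=17  q0 h=15  …□□□□□□[■]■■■■■□…
k=18  q0 h=14  …□□□□□□[□]■■■■■■…
k=19  q1 h=13  …□□□□□□[□]■■■■■■…
k=20  q0 h=14  …□□□□□□[■]■■■■■■…
k=21  q0 h=13  …□□□□□□[□]■■■■■■…
k=22  q1 h=12  …□□□□□□[□]■■■■■■…
k=23  q0 h=13  …□□□□□□[■]■■■■■■…
k=24  q0 h=12  …□□□□□□[□]■■■■■■…
k=25  q1 h=11  …□□□□□□[□]■■■■■■…
k=26  q0 h=12  …□□□□□□[■]■■■■■■…
k=27  q0 h=11  …□□□□□□[□]■■■■■■…
k=28  q1 h=10  …□□□□□□[□]■■■■■■…

1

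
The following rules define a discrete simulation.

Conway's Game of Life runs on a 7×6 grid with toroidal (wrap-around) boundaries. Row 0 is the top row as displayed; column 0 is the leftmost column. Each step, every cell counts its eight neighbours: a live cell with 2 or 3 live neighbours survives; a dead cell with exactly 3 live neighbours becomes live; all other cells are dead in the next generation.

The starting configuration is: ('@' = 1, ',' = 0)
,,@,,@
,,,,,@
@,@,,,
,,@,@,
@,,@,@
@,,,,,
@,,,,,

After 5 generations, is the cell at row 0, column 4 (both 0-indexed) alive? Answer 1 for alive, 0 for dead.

[0] ,,@,,@
,,,,,@
@,@,,,
,,@,@,
@,,@,@
@,,,,,
@,,,,,
[1] @,,,,@
@@,,,@
,@,@,@
@,@,@,
@@,@@@
@@,,,,
@@,,,@
[2] ,,,,@,
,@@,,,
,,,@,,
,,,,,,
,,,@@,
,,,,,,
,,,,,,
[3] ,,,,,,
,,@@,,
,,@,,,
,,,@@,
,,,,,,
,,,,,,
,,,,,,
[4] ,,,,,,
,,@@,,
,,@,@,
,,,@,,
,,,,,,
,,,,,,
,,,,,,
[5] ,,,,,,
,,@@,,
,,@,@,
,,,@,,
,,,,,,
,,,,,,
,,,,,,

0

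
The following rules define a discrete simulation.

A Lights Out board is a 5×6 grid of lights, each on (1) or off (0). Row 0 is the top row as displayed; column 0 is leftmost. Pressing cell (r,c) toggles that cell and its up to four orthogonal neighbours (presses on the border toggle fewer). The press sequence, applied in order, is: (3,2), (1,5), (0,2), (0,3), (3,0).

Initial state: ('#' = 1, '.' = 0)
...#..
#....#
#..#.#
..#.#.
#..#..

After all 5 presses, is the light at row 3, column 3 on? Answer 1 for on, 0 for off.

[0] ...#..
#....#
#..#.#
..#.#.
#..#..
[1] ...#..
#....#
#.##.#
.#.##.
#.##..
[2] ...#.#
#...#.
#.##..
.#.##.
#.##..
[3] .##..#
#.#.#.
#.##..
.#.##.
#.##..
[4] .#.###
#.###.
#.##..
.#.##.
#.##..
[5] .#.###
#.###.
..##..
#..##.
..##..

1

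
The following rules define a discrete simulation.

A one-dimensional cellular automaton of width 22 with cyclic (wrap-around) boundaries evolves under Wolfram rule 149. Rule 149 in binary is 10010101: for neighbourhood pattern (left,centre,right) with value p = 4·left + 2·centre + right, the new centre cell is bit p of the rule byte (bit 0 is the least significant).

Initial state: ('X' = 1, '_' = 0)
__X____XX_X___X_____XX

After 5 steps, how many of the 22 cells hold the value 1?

k=0  __X____XX_X___X_____XX
k=1  X_XXXX____XXX_XXXXX___
k=2  X__XX_XXX__X___XXX_XX_
k=3  XX_____X_X_XXX__X_____
k=4  __XXXX_X_X__X_X_XXXXX_
k=5  X__XX__X_XX_X_X__XXX_X

12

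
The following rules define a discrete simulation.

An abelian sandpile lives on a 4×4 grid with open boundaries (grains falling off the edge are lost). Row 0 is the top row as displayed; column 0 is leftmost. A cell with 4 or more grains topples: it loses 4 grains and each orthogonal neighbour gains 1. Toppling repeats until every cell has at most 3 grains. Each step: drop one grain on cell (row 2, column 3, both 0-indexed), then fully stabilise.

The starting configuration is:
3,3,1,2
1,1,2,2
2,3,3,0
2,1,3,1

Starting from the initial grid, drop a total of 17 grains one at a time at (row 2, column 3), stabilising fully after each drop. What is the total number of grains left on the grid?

step 0: 3,3,1,2
1,1,2,2
2,3,3,0
2,1,3,1
step 1: 3,3,1,2
1,1,2,2
2,3,3,1
2,1,3,1
step 2: 3,3,1,2
1,1,2,2
2,3,3,2
2,1,3,1
step 3: 3,3,1,2
1,1,2,2
2,3,3,3
2,1,3,1
step 4: 3,3,1,2
1,2,3,3
3,0,2,1
2,3,0,3
step 5: 3,3,1,2
1,2,3,3
3,0,2,2
2,3,0,3
step 6: 3,3,1,2
1,2,3,3
3,0,2,3
2,3,0,3
step 7: 3,3,2,3
1,3,1,1
3,1,0,3
2,3,2,0
step 8: 3,3,2,3
1,3,1,2
3,1,1,0
2,3,2,1
step 9: 3,3,2,3
1,3,1,2
3,1,1,1
2,3,2,1
step 10: 3,3,2,3
1,3,1,2
3,1,1,2
2,3,2,1
step 11: 3,3,2,3
1,3,1,2
3,1,1,3
2,3,2,1
step 12: 3,3,2,3
1,3,1,3
3,1,2,0
2,3,2,2
step 13: 3,3,2,3
1,3,1,3
3,1,2,1
2,3,2,2
step 14: 3,3,2,3
1,3,1,3
3,1,2,2
2,3,2,2
step 15: 3,3,2,3
1,3,1,3
3,1,2,3
2,3,2,2
step 16: 3,3,3,0
1,3,2,1
3,1,3,1
2,3,2,3
step 17: 3,3,3,0
1,3,2,1
3,1,3,2
2,3,2,3

35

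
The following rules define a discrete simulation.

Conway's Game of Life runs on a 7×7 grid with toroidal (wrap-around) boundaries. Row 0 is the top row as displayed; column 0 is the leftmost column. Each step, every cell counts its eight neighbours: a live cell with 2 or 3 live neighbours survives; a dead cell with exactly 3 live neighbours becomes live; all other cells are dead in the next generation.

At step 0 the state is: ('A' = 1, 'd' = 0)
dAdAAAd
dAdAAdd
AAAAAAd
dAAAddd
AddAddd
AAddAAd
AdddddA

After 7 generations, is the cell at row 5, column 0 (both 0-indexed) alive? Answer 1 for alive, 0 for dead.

1

t=0: dAdAAAd
dAdAAdd
AAAAAAd
dAAAddd
AddAddd
AAddAAd
AdddddA
t=1: dAdAdAA
ddddddA
AddddAd
ddddddA
AddAddA
dAddAAd
ddAAddd
t=2: AddAAAA
ddddAdd
AddddAd
dddddAd
AdddAdA
AAddAAA
AAdAddA
t=3: dAAAddd
AddAddd
ddddAAA
AdddAAd
dAddAdd
ddAAAdd
dddAddd
t=4: dAdAAdd
AAdAdAA
AddAddd
AddAddd
dAAdddd
ddAdAdd
dAddddd
t=5: dAdAAAA
dAdAdAA
dddAddd
AddAddd
dAAdddd
ddAAddd
dAddAdd
t=6: dAdAddA
dddAddA
AddAddA
dAdAddd
dAddddd
dddAddd
AAddddd
t=7: dAddddA
dddAAAA
AddAAdA
dAddddd
ddddddd
AAAdddd
AAddddd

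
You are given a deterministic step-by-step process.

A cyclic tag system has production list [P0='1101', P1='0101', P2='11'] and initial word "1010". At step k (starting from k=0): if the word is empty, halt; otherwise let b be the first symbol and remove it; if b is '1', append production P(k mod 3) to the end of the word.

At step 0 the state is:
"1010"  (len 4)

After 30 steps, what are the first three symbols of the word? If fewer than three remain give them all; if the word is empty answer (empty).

t=0: "1010"  (len 4)
t=1: "0101101"  (len 7)
t=2: "101101"  (len 6)
t=3: "0110111"  (len 7)
t=4: "110111"  (len 6)
t=5: "101110101"  (len 9)
t=6: "0111010111"  (len 10)
t=7: "111010111"  (len 9)
t=8: "110101110101"  (len 12)
t=9: "1010111010111"  (len 13)
t=10: "0101110101111101"  (len 16)
t=11: "101110101111101"  (len 15)
t=12: "0111010111110111"  (len 16)
t=13: "111010111110111"  (len 15)
t=14: "110101111101110101"  (len 18)
t=15: "1010111110111010111"  (len 19)
t=16: "0101111101110101111101"  (len 22)
t=17: "101111101110101111101"  (len 21)
t=18: "0111110111010111110111"  (len 22)
t=19: "111110111010111110111"  (len 21)
t=20: "111101110101111101110101"  (len 24)
t=21: "1110111010111110111010111"  (len 25)
t=22: "1101110101111101110101111101"  (len 28)
t=23: "1011101011111011101011111010101"  (len 31)
t=24: "01110101111101110101111101010111"  (len 32)
t=25: "1110101111101110101111101010111"  (len 31)
t=26: "1101011111011101011111010101110101"  (len 34)
t=27: "10101111101110101111101010111010111"  (len 35)
t=28: "01011111011101011111010101110101111101"  (len 38)
t=29: "1011111011101011111010101110101111101"  (len 37)
t=30: "01111101110101111101010111010111110111"  (len 38)

011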